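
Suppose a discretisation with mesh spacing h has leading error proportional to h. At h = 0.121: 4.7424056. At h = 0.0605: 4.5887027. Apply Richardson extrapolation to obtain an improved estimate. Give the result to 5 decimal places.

The leading error scales as h; refining by a factor of 2 reduces it by 2^1 = 2.
Extrapolated value = (2·A(h/2) − A(h)) / (2 − 1)
= (2·4.5887027 − 4.7424056) / 1
= 4.4349998 / 1 = 4.4349998

4.43500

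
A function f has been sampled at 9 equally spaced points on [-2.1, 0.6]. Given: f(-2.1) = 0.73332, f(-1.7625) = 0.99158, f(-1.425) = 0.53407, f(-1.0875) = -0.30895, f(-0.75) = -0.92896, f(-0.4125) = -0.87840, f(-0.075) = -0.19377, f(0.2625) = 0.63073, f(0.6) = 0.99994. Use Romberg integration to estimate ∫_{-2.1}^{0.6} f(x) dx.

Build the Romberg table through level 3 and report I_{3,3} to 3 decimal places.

0.255

I_{0,0} (trapezoid, 1 panel, h=2.7000): 2.33990
I_{1,0} (trapezoid, 2 panels, h=1.3500): -0.08415
I_{2,0} (trapezoid, 4 panels, h=0.6750): 0.18763
I_{3,0} (trapezoid, 8 panels, h=0.3375): 0.24061
I_{1,1} = -0.08415 + (-0.08415 − 2.33990)/3 = -0.89217
I_{2,1} = 0.18763 + (0.18763 − (-0.08415))/3 = 0.27822
I_{3,1} = 0.24061 + (0.24061 − 0.18763)/3 = 0.25827
I_{2,2} = 0.27822 + (0.27822 − (-0.89217))/15 = 0.35625
I_{3,2} = 0.25827 + (0.25827 − 0.27822)/15 = 0.25694
I_{3,3} = 0.25694 + (0.25694 − 0.35625)/63 = 0.25536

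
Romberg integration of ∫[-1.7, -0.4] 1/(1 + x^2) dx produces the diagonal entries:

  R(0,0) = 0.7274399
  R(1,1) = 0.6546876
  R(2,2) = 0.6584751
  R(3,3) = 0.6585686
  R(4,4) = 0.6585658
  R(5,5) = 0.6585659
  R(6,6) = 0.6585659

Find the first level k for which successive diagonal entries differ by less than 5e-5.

k = 4

|R(1,1) − R(0,0)| = 0.0727523 ≥ 5e-5
|R(2,2) − R(1,1)| = 0.0037875 ≥ 5e-5
|R(3,3) − R(2,2)| = 0.0000935 ≥ 5e-5
|R(4,4) − R(3,3)| = 0.0000028 < 5e-5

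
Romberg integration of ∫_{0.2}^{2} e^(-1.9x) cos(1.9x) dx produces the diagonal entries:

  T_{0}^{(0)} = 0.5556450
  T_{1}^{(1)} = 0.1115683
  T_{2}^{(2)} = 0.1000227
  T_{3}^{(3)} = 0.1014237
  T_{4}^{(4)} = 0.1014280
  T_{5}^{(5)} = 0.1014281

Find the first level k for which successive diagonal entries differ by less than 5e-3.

|T_{1}^{(1)} − T_{0}^{(0)}| = 0.4440767 ≥ 5e-3
|T_{2}^{(2)} − T_{1}^{(1)}| = 0.0115456 ≥ 5e-3
|T_{3}^{(3)} − T_{2}^{(2)}| = 0.0014010 < 5e-3

k = 3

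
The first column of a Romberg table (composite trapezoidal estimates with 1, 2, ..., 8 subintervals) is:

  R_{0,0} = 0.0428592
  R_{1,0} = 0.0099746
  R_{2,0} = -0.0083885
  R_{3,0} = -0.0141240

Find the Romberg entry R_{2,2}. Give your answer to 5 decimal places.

-0.01541

R_{1,1} = 0.0099746 + (0.0099746 − 0.0428592)/3 = -0.0009869
R_{2,1} = (4·(-0.0083885) − 0.0099746) / 3 = -0.0145095
R_{2,2} = (16·(-0.0145095) − (-0.0009869)) / 15 = -0.0154110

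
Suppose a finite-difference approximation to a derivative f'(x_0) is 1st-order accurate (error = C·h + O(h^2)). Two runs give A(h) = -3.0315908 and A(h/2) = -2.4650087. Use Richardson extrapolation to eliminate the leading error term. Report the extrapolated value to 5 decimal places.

The leading error scales as h; refining by a factor of 2 reduces it by 2^1 = 2.
Extrapolated value = (2·A(h/2) − A(h)) / (2 − 1)
= (2·(-2.4650087) − (-3.0315908)) / 1
= -1.8984266 / 1 = -1.8984266

-1.89843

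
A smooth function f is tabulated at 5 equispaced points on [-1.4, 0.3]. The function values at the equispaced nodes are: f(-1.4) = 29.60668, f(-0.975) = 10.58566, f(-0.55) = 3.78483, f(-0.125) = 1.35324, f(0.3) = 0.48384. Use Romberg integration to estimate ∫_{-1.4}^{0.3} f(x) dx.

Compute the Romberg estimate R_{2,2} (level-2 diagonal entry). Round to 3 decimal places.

12.053

R_{0,0} (trapezoid, 1 panel, h=1.7000): 25.57694
R_{1,0} (trapezoid, 2 panels, h=0.8500): 16.00558
R_{2,0} (trapezoid, 4 panels, h=0.4250): 13.07682
R_{1,1} = 16.00558 + (16.00558 − 25.57694)/3 = 12.81513
R_{2,1} = 13.07682 + (13.07682 − 16.00558)/3 = 12.10057
R_{2,2} = 12.10057 + (12.10057 − 12.81513)/15 = 12.05293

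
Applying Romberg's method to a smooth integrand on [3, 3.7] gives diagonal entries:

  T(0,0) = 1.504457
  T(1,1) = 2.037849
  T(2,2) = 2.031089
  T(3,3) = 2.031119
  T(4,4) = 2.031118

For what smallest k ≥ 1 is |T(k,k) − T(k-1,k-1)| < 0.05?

|T(1,1) − T(0,0)| = 0.533392 ≥ 0.05
|T(2,2) − T(1,1)| = 0.006760 < 0.05

k = 2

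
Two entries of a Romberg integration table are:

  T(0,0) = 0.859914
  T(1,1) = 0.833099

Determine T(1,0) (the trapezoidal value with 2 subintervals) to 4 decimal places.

From T(1,1) = (4·T(1,0) − T(0,0))/3, solve for T(1,0):
4·T(1,0) = 3·0.833099 + 0.859914 = 3.359211
T(1,0) = 0.839803

0.8398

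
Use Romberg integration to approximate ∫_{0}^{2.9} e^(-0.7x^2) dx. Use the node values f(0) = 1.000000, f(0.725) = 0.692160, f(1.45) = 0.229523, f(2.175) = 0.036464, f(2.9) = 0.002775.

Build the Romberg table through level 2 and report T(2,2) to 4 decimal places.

1.0662

T(0,0) (trapezoid, 1 panel, h=2.9000): 1.454024
T(1,0) (trapezoid, 2 panels, h=1.4500): 1.059820
T(2,0) (trapezoid, 4 panels, h=0.7250): 1.058163
T(1,1) = 1.059820 + (1.059820 − 1.454024)/3 = 0.928419
T(2,1) = 1.058163 + (1.058163 − 1.059820)/3 = 1.057611
T(2,2) = 1.057611 + (1.057611 − 0.928419)/15 = 1.066224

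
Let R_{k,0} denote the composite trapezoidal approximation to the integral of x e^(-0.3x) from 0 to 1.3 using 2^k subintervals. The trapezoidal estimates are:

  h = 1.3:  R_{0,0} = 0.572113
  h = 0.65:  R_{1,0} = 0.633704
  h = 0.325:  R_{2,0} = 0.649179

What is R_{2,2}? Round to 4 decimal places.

Richardson extrapolation on the trapezoidal column (denominator 4−1=3):
R_{1,1} = (4·0.633704 − 0.572113) / 3 = 0.654234
R_{2,1} = 0.649179 + (0.649179 − 0.633704)/3 = 0.654337
R_{2,2} = (16·0.654337 − 0.654234) / 15 = 0.654344

0.6543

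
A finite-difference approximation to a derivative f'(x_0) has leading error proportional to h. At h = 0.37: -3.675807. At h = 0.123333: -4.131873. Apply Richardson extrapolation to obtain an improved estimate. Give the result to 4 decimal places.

Extrapolated value = (3·A(h/3) − A(h)) / (3 − 1)
= (3·(-4.131873) − (-3.675807)) / 2
= -8.719812 / 2 = -4.359906

-4.3599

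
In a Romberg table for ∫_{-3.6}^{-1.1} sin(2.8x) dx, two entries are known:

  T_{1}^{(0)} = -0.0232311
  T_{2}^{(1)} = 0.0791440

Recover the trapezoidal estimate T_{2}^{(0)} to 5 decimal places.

From T_{2}^{(1)} = (4·T_{2}^{(0)} − T_{1}^{(0)})/3, solve for T_{2}^{(0)}:
4·T_{2}^{(0)} = 3·0.0791440 + (-0.0232311) = 0.2142009
T_{2}^{(0)} = 0.0535502

0.05355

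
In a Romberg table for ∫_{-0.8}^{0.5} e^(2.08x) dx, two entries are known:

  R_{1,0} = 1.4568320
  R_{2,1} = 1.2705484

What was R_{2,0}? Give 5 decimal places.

From R_{2,1} = (4·R_{2,0} − R_{1,0})/3, solve for R_{2,0}:
4·R_{2,0} = 3·1.2705484 + 1.4568320 = 5.2684772
R_{2,0} = 1.3171193

1.31712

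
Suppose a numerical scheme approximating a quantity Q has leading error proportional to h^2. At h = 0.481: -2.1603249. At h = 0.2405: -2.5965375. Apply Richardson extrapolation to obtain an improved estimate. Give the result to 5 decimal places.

-2.74194

The leading error scales as h^2; refining by a factor of 2 reduces it by 2^2 = 4.
Extrapolated value = (4·A(h/2) − A(h)) / (4 − 1)
= (4·(-2.5965375) − (-2.1603249)) / 3
= -8.2258251 / 3 = -2.7419417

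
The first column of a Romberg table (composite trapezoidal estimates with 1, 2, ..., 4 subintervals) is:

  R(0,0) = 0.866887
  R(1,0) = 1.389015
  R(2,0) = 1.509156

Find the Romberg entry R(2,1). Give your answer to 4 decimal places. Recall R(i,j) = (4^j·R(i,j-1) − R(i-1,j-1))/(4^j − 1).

Richardson extrapolation on the trapezoidal column (denominator 4−1=3):
R(2,1) = (4·1.509156 − 1.389015) / 3 = 1.549203

1.5492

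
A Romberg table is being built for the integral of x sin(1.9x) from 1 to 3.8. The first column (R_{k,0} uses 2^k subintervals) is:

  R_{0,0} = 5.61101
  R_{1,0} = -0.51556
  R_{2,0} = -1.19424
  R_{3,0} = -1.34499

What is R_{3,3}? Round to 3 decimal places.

R_{1,1} = -0.51556 + (-0.51556 − 5.61101)/3 = -2.55775
R_{2,1} = (4·(-1.19424) − (-0.51556)) / 3 = -1.42047
R_{3,1} = (4·(-1.34499) − (-1.19424)) / 3 = -1.39524
R_{2,2} = -1.42047 + (-1.42047 − (-2.55775))/15 = -1.34465
R_{3,2} = -1.39524 + (-1.39524 − (-1.42047))/15 = -1.39356
R_{3,3} = -1.39356 + (-1.39356 − (-1.34465))/63 = -1.39434
(Column j=1 coincides with Simpson's rule on the same nodes.)

-1.394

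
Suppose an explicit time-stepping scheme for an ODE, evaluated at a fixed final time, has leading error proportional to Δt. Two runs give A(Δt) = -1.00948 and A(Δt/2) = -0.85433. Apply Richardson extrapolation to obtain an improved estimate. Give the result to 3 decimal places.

Extrapolated value = (2·A(Δt/2) − A(Δt)) / (2 − 1)
= (2·(-0.85433) − (-1.00948)) / 1
= -0.69918 / 1 = -0.69918

-0.699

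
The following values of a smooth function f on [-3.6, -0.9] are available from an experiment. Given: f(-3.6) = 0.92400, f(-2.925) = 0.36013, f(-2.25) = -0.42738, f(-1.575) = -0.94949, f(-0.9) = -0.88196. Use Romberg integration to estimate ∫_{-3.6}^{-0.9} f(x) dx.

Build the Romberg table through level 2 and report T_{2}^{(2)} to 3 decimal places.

T_{0}^{(0)} (trapezoid, 1 panel, h=2.7000): 0.05675
T_{1}^{(0)} (trapezoid, 2 panels, h=1.3500): -0.54859
T_{2}^{(0)} (trapezoid, 4 panels, h=0.6750): -0.67211
T_{1}^{(1)} = -0.54859 + (-0.54859 − 0.05675)/3 = -0.75037
T_{2}^{(1)} = -0.67211 + (-0.67211 − (-0.54859))/3 = -0.71328
T_{2}^{(2)} = -0.71328 + (-0.71328 − (-0.75037))/15 = -0.71081

-0.711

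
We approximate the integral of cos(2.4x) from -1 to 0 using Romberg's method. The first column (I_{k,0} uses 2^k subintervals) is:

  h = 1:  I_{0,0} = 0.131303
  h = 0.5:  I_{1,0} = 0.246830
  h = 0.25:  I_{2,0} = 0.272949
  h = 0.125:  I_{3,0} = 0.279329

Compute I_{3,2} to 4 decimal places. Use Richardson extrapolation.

I_{2,1} = 0.272949 + (0.272949 − 0.246830)/3 = 0.281655
I_{3,1} = (4·0.279329 − 0.272949) / 3 = 0.281456
I_{3,2} = 0.281456 + (0.281456 − 0.281655)/15 = 0.281443
(Column j=1 coincides with Simpson's rule on the same nodes.)

0.2814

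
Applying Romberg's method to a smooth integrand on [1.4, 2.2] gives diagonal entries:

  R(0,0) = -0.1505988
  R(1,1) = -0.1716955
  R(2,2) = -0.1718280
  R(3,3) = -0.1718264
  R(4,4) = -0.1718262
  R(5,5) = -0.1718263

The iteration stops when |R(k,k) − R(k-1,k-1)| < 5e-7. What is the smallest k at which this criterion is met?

k = 4

|R(1,1) − R(0,0)| = 0.0210967 ≥ 5e-7
|R(2,2) − R(1,1)| = 0.0001325 ≥ 5e-7
|R(3,3) − R(2,2)| = 0.0000016 ≥ 5e-7
|R(4,4) − R(3,3)| = 0.0000002 < 5e-7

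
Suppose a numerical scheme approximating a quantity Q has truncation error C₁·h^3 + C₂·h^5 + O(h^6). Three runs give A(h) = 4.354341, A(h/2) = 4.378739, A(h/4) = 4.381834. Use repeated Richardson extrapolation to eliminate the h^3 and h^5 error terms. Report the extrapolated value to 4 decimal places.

First eliminate the h^3 term (factor 2^3 = 8):
  B₁ = (8·4.378739 − 4.354341)/7 = 4.382224
  B₂ = (8·4.381834 − 4.378739)/7 = 4.382276
Then eliminate the h^5 term (factor 2^5 = 32):
  (32·4.382276 − 4.382224)/31 = 4.382278

4.3823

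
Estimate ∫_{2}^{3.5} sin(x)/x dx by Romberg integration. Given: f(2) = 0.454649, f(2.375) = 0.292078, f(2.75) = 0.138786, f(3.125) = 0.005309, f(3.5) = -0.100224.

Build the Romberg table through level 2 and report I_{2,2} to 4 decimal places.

0.2277

I_{0,0} (trapezoid, 1 panel, h=1.5000): 0.265819
I_{1,0} (trapezoid, 2 panels, h=0.7500): 0.236999
I_{2,0} (trapezoid, 4 panels, h=0.3750): 0.230020
I_{1,1} = 0.236999 + (0.236999 − 0.265819)/3 = 0.227392
I_{2,1} = 0.230020 + (0.230020 − 0.236999)/3 = 0.227694
I_{2,2} = 0.227694 + (0.227694 − 0.227392)/15 = 0.227714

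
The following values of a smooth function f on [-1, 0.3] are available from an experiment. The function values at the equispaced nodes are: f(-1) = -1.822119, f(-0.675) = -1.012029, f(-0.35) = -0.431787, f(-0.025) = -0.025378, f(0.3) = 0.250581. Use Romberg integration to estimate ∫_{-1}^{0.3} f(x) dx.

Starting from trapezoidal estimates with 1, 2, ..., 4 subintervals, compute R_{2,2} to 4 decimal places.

-0.7133

R_{0,0} (trapezoid, 1 panel, h=1.3000): -1.021500
R_{1,0} (trapezoid, 2 panels, h=0.6500): -0.791411
R_{2,0} (trapezoid, 4 panels, h=0.3250): -0.732863
R_{1,1} = -0.791411 + (-0.791411 − (-1.021500))/3 = -0.714715
R_{2,1} = -0.732863 + (-0.732863 − (-0.791411))/3 = -0.713347
R_{2,2} = -0.713347 + (-0.713347 − (-0.714715))/15 = -0.713256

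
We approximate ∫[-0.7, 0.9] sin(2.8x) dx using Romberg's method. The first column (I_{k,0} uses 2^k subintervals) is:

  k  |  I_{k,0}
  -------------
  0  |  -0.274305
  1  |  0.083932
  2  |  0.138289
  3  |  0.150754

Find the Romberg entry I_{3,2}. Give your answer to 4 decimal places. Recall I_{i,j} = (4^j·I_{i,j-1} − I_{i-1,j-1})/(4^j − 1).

0.1548

I_{2,1} = 0.138289 + (0.138289 − 0.083932)/3 = 0.156408
I_{3,1} = 0.150754 + (0.150754 − 0.138289)/3 = 0.154909
I_{3,2} = (16·0.154909 − 0.156408) / 15 = 0.154809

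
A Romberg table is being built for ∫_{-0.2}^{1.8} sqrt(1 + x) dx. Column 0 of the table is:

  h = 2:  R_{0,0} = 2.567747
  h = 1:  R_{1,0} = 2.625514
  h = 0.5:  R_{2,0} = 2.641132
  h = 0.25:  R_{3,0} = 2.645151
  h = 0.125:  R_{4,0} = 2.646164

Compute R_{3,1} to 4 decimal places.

Richardson extrapolation on the trapezoidal column (denominator 4−1=3):
R_{3,1} = (4·2.645151 − 2.641132) / 3 = 2.646491

2.6465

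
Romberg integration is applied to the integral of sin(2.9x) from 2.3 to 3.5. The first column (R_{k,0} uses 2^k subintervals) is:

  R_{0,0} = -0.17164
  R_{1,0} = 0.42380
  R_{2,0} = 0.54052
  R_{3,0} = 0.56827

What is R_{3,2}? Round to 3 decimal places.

R_{2,1} = 0.54052 + (0.54052 − 0.42380)/3 = 0.57943
R_{3,1} = (4·0.56827 − 0.54052) / 3 = 0.57752
R_{3,2} = 0.57752 + (0.57752 − 0.57943)/15 = 0.57739

0.577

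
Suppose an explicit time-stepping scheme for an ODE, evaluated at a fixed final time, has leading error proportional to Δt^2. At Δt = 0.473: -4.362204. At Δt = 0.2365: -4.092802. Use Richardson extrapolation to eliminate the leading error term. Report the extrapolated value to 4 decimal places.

Extrapolated value = (4·A(Δt/2) − A(Δt)) / (4 − 1)
= (4·(-4.092802) − (-4.362204)) / 3
= -12.009004 / 3 = -4.003001

-4.0030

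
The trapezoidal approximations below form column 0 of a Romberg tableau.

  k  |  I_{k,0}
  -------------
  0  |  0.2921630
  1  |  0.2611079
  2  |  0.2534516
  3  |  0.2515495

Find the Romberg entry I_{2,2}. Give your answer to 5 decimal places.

0.25091

I_{1,1} = 0.2611079 + (0.2611079 − 0.2921630)/3 = 0.2507562
I_{2,1} = 0.2534516 + (0.2534516 − 0.2611079)/3 = 0.2508995
I_{2,2} = (16·0.2508995 − 0.2507562) / 15 = 0.2509091
(Column j=1 coincides with Simpson's rule on the same nodes.)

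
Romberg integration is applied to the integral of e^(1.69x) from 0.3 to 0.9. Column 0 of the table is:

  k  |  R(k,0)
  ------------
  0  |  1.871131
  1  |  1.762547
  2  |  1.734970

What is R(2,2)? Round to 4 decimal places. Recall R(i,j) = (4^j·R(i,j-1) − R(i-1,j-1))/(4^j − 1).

1.7257

Richardson extrapolation on the trapezoidal column (denominator 4−1=3):
R(1,1) = 1.762547 + (1.762547 − 1.871131)/3 = 1.726352
R(2,1) = (4·1.734970 − 1.762547) / 3 = 1.725778
R(2,2) = 1.725778 + (1.725778 − 1.726352)/15 = 1.725740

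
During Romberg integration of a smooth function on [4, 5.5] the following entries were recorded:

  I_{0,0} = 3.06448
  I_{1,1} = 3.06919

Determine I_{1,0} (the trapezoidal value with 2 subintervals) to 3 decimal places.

3.068

From I_{1,1} = (4·I_{1,0} − I_{0,0})/3, solve for I_{1,0}:
4·I_{1,0} = 3·3.06919 + 3.06448 = 12.27205
I_{1,0} = 3.06801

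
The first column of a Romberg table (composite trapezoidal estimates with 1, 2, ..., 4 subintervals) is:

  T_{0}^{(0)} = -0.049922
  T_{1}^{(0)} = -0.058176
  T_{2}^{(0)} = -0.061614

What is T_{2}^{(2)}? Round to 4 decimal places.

-0.0629

T_{1}^{(1)} = -0.058176 + (-0.058176 − (-0.049922))/3 = -0.060927
T_{2}^{(1)} = (4·(-0.061614) − (-0.058176)) / 3 = -0.062760
T_{2}^{(2)} = -0.062760 + (-0.062760 − (-0.060927))/15 = -0.062882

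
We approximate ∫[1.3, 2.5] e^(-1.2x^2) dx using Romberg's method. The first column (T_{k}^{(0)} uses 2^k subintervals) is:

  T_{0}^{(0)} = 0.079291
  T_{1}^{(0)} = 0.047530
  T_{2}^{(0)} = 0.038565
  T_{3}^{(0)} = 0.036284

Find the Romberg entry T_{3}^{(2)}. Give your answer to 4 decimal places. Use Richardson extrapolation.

0.0355

Richardson extrapolation on the trapezoidal column (denominator 4−1=3):
T_{2}^{(1)} = 0.038565 + (0.038565 − 0.047530)/3 = 0.035577
T_{3}^{(1)} = 0.036284 + (0.036284 − 0.038565)/3 = 0.035524
T_{3}^{(2)} = (16·0.035524 − 0.035577) / 15 = 0.035520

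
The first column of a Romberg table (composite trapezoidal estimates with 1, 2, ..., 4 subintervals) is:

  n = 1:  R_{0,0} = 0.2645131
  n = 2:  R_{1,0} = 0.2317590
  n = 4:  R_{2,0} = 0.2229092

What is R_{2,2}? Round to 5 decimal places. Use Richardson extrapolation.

Richardson extrapolation on the trapezoidal column (denominator 4−1=3):
R_{1,1} = (4·0.2317590 − 0.2645131) / 3 = 0.2208410
R_{2,1} = (4·0.2229092 − 0.2317590) / 3 = 0.2199593
R_{2,2} = 0.2199593 + (0.2199593 − 0.2208410)/15 = 0.2199005

0.21990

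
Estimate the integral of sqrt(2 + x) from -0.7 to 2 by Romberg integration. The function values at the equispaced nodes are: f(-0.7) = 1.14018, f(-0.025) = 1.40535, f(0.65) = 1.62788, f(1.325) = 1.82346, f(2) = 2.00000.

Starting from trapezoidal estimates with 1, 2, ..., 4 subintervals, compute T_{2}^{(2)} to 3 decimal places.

T_{0}^{(0)} (trapezoid, 1 panel, h=2.7000): 4.23924
T_{1}^{(0)} (trapezoid, 2 panels, h=1.3500): 4.31726
T_{2}^{(0)} (trapezoid, 4 panels, h=0.6750): 4.33808
T_{1}^{(1)} = 4.31726 + (4.31726 − 4.23924)/3 = 4.34327
T_{2}^{(1)} = 4.33808 + (4.33808 − 4.31726)/3 = 4.34502
T_{2}^{(2)} = 4.34502 + (4.34502 − 4.34327)/15 = 4.34514

4.345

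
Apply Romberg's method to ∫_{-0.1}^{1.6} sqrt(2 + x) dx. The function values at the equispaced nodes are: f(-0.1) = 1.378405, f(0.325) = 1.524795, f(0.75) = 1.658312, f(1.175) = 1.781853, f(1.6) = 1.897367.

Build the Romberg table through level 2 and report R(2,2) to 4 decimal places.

2.8077

R(0,0) (trapezoid, 1 panel, h=1.7000): 2.784406
R(1,0) (trapezoid, 2 panels, h=0.8500): 2.801768
R(2,0) (trapezoid, 4 panels, h=0.4250): 2.806210
R(1,1) = 2.801768 + (2.801768 − 2.784406)/3 = 2.807555
R(2,1) = 2.806210 + (2.806210 − 2.801768)/3 = 2.807691
R(2,2) = 2.807691 + (2.807691 − 2.807555)/15 = 2.807700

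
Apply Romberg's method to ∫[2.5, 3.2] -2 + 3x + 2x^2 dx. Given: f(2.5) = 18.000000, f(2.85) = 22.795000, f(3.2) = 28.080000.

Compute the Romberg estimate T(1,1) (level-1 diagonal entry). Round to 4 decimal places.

16.0137

T(0,0) (trapezoid, 1 panel, h=0.7000): 16.128000
T(1,0) (trapezoid, 2 panels, h=0.3500): 16.042250
T(1,1) = 16.042250 + (16.042250 − 16.128000)/3 = 16.013667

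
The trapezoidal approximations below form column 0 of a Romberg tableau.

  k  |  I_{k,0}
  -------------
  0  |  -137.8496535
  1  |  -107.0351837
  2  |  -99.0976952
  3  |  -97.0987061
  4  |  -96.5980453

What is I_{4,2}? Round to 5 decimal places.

-96.43108

Richardson extrapolation on the trapezoidal column (denominator 4−1=3):
I_{3,1} = (4·(-97.0987061) − (-99.0976952)) / 3 = -96.4323764
I_{4,1} = -96.5980453 + (-96.5980453 − (-97.0987061))/3 = -96.4311584
I_{4,2} = -96.4311584 + (-96.4311584 − (-96.4323764))/15 = -96.4310772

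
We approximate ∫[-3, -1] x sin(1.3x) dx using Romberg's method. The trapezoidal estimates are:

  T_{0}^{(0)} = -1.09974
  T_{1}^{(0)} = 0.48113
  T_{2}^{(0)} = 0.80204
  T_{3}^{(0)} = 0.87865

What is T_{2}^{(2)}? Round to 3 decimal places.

Richardson extrapolation on the trapezoidal column (denominator 4−1=3):
T_{1}^{(1)} = (4·0.48113 − (-1.09974)) / 3 = 1.00809
T_{2}^{(1)} = 0.80204 + (0.80204 − 0.48113)/3 = 0.90901
T_{2}^{(2)} = 0.90901 + (0.90901 − 1.00809)/15 = 0.90240

0.902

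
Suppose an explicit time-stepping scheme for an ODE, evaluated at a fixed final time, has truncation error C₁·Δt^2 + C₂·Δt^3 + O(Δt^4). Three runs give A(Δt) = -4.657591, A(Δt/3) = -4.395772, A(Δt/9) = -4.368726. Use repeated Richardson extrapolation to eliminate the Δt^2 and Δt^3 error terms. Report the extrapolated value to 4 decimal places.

-4.3654

First eliminate the Δt^2 term (factor 3^2 = 9):
  B₁ = (9·(-4.395772) − (-4.657591))/8 = -4.363045
  B₂ = (9·(-4.368726) − (-4.395772))/8 = -4.365345
Then eliminate the Δt^3 term (factor 3^3 = 27):
  (27·(-4.365345) − (-4.363045))/26 = -4.365433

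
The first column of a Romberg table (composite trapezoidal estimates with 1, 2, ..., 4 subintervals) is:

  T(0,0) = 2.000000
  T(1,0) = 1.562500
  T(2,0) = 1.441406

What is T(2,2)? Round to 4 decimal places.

1.4000

T(1,1) = 1.562500 + (1.562500 − 2.000000)/3 = 1.416667
T(2,1) = (4·1.441406 − 1.562500) / 3 = 1.401041
T(2,2) = (16·1.401041 − 1.416667) / 15 = 1.399999
(Column j=1 coincides with Simpson's rule on the same nodes.)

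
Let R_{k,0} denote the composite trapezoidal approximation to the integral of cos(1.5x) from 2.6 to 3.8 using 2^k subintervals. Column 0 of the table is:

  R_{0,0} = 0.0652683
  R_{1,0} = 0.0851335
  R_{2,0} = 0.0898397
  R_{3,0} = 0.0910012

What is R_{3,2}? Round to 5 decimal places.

0.09139

R_{2,1} = (4·0.0898397 − 0.0851335) / 3 = 0.0914084
R_{3,1} = 0.0910012 + (0.0910012 − 0.0898397)/3 = 0.0913884
R_{3,2} = (16·0.0913884 − 0.0914084) / 15 = 0.0913871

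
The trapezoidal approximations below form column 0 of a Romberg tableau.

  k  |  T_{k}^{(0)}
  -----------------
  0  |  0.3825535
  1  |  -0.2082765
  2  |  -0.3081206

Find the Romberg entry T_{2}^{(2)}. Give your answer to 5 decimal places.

T_{1}^{(1)} = (4·(-0.2082765) − 0.3825535) / 3 = -0.4052198
T_{2}^{(1)} = (4·(-0.3081206) − (-0.2082765)) / 3 = -0.3414020
T_{2}^{(2)} = -0.3414020 + (-0.3414020 − (-0.4052198))/15 = -0.3371475
(Column j=1 coincides with Simpson's rule on the same nodes.)

-0.33715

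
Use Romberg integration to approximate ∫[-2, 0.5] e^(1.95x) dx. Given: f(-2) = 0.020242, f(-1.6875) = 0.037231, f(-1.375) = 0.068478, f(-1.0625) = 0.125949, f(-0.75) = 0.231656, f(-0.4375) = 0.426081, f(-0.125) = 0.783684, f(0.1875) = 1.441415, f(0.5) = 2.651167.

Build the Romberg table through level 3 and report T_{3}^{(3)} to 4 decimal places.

T_{0}^{(0)} (trapezoid, 1 panel, h=2.5000): 3.339261
T_{1}^{(0)} (trapezoid, 2 panels, h=1.2500): 1.959201
T_{2}^{(0)} (trapezoid, 4 panels, h=0.6250): 1.512202
T_{3}^{(0)} (trapezoid, 8 panels, h=0.3125): 1.390687
T_{1}^{(1)} = 1.959201 + (1.959201 − 3.339261)/3 = 1.499181
T_{2}^{(1)} = 1.512202 + (1.512202 − 1.959201)/3 = 1.363202
T_{3}^{(1)} = 1.390687 + (1.390687 − 1.512202)/3 = 1.350182
T_{2}^{(2)} = 1.363202 + (1.363202 − 1.499181)/15 = 1.354137
T_{3}^{(2)} = 1.350182 + (1.350182 − 1.363202)/15 = 1.349314
T_{3}^{(3)} = 1.349314 + (1.349314 − 1.354137)/63 = 1.349237

1.3492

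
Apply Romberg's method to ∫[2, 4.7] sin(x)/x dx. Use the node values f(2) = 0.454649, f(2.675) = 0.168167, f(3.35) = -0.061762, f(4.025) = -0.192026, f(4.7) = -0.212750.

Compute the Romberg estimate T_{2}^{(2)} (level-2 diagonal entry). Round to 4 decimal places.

0.0057

T_{0}^{(0)} (trapezoid, 1 panel, h=2.7000): 0.326564
T_{1}^{(0)} (trapezoid, 2 panels, h=1.3500): 0.079903
T_{2}^{(0)} (trapezoid, 4 panels, h=0.6750): 0.023847
T_{1}^{(1)} = 0.079903 + (0.079903 − 0.326564)/3 = -0.002317
T_{2}^{(1)} = 0.023847 + (0.023847 − 0.079903)/3 = 0.005162
T_{2}^{(2)} = 0.005162 + (0.005162 − (-0.002317))/15 = 0.005661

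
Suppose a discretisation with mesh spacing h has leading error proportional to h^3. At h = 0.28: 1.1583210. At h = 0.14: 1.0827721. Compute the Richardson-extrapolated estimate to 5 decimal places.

Extrapolated value = (8·A(h/2) − A(h)) / (8 − 1)
= (8·1.0827721 − 1.1583210) / 7
= 7.5038558 / 7 = 1.0719794

1.07198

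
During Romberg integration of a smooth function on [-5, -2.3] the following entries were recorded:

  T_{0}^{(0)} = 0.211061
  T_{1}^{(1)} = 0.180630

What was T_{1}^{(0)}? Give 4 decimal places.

From T_{1}^{(1)} = (4·T_{1}^{(0)} − T_{0}^{(0)})/3, solve for T_{1}^{(0)}:
4·T_{1}^{(0)} = 3·0.180630 + 0.211061 = 0.752951
T_{1}^{(0)} = 0.188238

0.1882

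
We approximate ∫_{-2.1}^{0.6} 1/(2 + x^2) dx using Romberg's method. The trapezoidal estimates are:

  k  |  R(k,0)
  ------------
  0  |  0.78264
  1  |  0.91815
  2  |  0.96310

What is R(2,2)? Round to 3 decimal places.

0.979

Richardson extrapolation on the trapezoidal column (denominator 4−1=3):
R(1,1) = (4·0.91815 − 0.78264) / 3 = 0.96332
R(2,1) = (4·0.96310 − 0.91815) / 3 = 0.97808
R(2,2) = 0.97808 + (0.97808 − 0.96332)/15 = 0.97906
(Column j=1 coincides with Simpson's rule on the same nodes.)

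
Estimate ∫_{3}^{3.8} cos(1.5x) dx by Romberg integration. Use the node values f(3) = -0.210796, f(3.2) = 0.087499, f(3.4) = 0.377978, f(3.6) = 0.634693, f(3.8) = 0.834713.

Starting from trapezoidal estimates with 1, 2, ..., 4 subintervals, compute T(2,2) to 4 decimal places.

0.2846

T(0,0) (trapezoid, 1 panel, h=0.8000): 0.249567
T(1,0) (trapezoid, 2 panels, h=0.4000): 0.275975
T(2,0) (trapezoid, 4 panels, h=0.2000): 0.282426
T(1,1) = 0.275975 + (0.275975 − 0.249567)/3 = 0.284778
T(2,1) = 0.282426 + (0.282426 − 0.275975)/3 = 0.284576
T(2,2) = 0.284576 + (0.284576 − 0.284778)/15 = 0.284563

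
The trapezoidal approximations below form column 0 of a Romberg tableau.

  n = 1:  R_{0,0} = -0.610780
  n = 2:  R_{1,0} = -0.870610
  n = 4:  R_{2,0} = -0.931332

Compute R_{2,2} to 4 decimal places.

Richardson extrapolation on the trapezoidal column (denominator 4−1=3):
R_{1,1} = (4·(-0.870610) − (-0.610780)) / 3 = -0.957220
R_{2,1} = -0.931332 + (-0.931332 − (-0.870610))/3 = -0.951573
R_{2,2} = -0.951573 + (-0.951573 − (-0.957220))/15 = -0.951197

-0.9512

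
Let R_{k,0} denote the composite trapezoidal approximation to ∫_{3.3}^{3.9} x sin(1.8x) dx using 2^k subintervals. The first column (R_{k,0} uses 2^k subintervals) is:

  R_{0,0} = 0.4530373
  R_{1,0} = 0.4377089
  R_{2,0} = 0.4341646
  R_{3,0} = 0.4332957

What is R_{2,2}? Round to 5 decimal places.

0.43301

Richardson extrapolation on the trapezoidal column (denominator 4−1=3):
R_{1,1} = (4·0.4377089 − 0.4530373) / 3 = 0.4325994
R_{2,1} = (4·0.4341646 − 0.4377089) / 3 = 0.4329832
R_{2,2} = 0.4329832 + (0.4329832 − 0.4325994)/15 = 0.4330088
(Column j=1 coincides with Simpson's rule on the same nodes.)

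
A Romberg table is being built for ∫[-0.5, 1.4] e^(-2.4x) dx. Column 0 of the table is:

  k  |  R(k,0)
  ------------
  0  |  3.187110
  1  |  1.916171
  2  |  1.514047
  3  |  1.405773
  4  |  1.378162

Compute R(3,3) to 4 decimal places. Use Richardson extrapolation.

1.3689

Richardson extrapolation on the trapezoidal column (denominator 4−1=3):
R(1,1) = 1.916171 + (1.916171 − 3.187110)/3 = 1.492525
R(2,1) = 1.514047 + (1.514047 − 1.916171)/3 = 1.380006
R(3,1) = (4·1.405773 − 1.514047) / 3 = 1.369682
R(2,2) = 1.380006 + (1.380006 − 1.492525)/15 = 1.372505
R(3,2) = (16·1.369682 − 1.380006) / 15 = 1.368994
R(3,3) = 1.368994 + (1.368994 − 1.372505)/63 = 1.368938
(Column j=1 coincides with Simpson's rule on the same nodes.)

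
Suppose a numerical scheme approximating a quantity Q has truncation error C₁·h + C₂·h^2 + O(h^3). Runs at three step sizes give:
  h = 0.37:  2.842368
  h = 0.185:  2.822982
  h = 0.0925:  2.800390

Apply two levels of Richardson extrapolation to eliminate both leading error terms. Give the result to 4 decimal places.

First eliminate the h term (factor 2^1 = 2):
  B₁ = (2·2.822982 − 2.842368)/1 = 2.803596
  B₂ = (2·2.800390 − 2.822982)/1 = 2.777798
Then eliminate the h^2 term (factor 2^2 = 4):
  (4·2.777798 − 2.803596)/3 = 2.769199

2.7692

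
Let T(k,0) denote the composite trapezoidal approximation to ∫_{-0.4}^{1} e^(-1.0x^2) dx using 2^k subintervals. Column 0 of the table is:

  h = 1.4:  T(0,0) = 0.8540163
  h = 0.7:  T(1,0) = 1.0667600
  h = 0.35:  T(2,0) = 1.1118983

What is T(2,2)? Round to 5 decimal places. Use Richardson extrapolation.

Richardson extrapolation on the trapezoidal column (denominator 4−1=3):
T(1,1) = (4·1.0667600 − 0.8540163) / 3 = 1.1376746
T(2,1) = (4·1.1118983 − 1.0667600) / 3 = 1.1269444
T(2,2) = (16·1.1269444 − 1.1376746) / 15 = 1.1262291
(Column j=1 coincides with Simpson's rule on the same nodes.)

1.12623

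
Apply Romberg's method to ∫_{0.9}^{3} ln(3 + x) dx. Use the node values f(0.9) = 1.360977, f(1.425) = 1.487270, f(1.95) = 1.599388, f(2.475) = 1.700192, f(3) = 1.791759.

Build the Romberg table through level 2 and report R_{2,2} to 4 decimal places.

3.3427

R_{0,0} (trapezoid, 1 panel, h=2.1000): 3.310373
R_{1,0} (trapezoid, 2 panels, h=1.0500): 3.334544
R_{2,0} (trapezoid, 4 panels, h=0.5250): 3.340689
R_{1,1} = 3.334544 + (3.334544 − 3.310373)/3 = 3.342601
R_{2,1} = 3.340689 + (3.340689 − 3.334544)/3 = 3.342737
R_{2,2} = 3.342737 + (3.342737 − 3.342601)/15 = 3.342746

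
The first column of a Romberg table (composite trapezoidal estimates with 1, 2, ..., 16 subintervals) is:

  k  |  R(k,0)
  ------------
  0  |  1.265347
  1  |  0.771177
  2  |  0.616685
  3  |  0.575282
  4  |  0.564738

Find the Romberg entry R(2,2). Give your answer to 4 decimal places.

0.5624

R(1,1) = 0.771177 + (0.771177 − 1.265347)/3 = 0.606454
R(2,1) = 0.616685 + (0.616685 − 0.771177)/3 = 0.565188
R(2,2) = (16·0.565188 − 0.606454) / 15 = 0.562437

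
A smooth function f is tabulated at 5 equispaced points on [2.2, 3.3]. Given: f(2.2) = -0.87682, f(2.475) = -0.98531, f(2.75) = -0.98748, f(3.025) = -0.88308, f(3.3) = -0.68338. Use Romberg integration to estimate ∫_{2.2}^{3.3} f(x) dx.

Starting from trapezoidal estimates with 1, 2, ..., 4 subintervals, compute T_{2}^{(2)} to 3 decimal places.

T_{0}^{(0)} (trapezoid, 1 panel, h=1.1000): -0.85811
T_{1}^{(0)} (trapezoid, 2 panels, h=0.5500): -0.97217
T_{2}^{(0)} (trapezoid, 4 panels, h=0.2750): -0.99989
T_{1}^{(1)} = -0.97217 + (-0.97217 − (-0.85811))/3 = -1.01019
T_{2}^{(1)} = -0.99989 + (-0.99989 − (-0.97217))/3 = -1.00913
T_{2}^{(2)} = -1.00913 + (-1.00913 − (-1.01019))/15 = -1.00906

-1.009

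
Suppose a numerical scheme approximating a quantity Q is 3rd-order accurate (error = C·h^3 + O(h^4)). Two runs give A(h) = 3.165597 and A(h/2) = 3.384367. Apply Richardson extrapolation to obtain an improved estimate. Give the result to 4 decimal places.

Extrapolated value = (8·A(h/2) − A(h)) / (8 − 1)
= (8·3.384367 − 3.165597) / 7
= 23.909339 / 7 = 3.415620

3.4156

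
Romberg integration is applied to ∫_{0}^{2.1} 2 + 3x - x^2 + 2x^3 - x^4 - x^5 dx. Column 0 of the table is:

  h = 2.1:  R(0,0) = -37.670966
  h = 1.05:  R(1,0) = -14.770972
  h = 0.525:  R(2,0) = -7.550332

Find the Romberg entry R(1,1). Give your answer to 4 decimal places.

-7.1376

Richardson extrapolation on the trapezoidal column (denominator 4−1=3):
R(1,1) = -14.770972 + (-14.770972 − (-37.670966))/3 = -7.137641
(Column j=1 coincides with Simpson's rule on the same nodes.)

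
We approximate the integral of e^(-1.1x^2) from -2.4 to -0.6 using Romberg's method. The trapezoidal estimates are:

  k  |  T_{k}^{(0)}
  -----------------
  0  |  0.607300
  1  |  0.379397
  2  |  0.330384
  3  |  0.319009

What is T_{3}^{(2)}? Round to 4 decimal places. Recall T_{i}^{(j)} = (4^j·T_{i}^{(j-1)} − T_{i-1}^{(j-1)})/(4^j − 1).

Richardson extrapolation on the trapezoidal column (denominator 4−1=3):
T_{2}^{(1)} = (4·0.330384 − 0.379397) / 3 = 0.314046
T_{3}^{(1)} = 0.319009 + (0.319009 − 0.330384)/3 = 0.315217
T_{3}^{(2)} = (16·0.315217 − 0.314046) / 15 = 0.315295
(Column j=1 coincides with Simpson's rule on the same nodes.)

0.3153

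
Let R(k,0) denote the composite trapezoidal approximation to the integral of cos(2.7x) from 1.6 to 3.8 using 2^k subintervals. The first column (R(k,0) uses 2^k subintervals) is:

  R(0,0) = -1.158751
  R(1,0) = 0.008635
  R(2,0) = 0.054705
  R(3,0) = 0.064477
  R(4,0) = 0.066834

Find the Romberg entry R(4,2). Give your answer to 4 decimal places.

0.0676

Richardson extrapolation on the trapezoidal column (denominator 4−1=3):
R(3,1) = 0.064477 + (0.064477 − 0.054705)/3 = 0.067734
R(4,1) = (4·0.066834 − 0.064477) / 3 = 0.067620
R(4,2) = 0.067620 + (0.067620 − 0.067734)/15 = 0.067612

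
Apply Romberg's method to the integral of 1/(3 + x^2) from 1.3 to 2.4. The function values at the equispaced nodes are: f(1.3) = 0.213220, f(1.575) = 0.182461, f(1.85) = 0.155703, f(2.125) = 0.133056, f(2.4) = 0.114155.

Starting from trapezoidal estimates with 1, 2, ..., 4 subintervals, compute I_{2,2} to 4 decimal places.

I_{0,0} (trapezoid, 1 panel, h=1.1000): 0.180056
I_{1,0} (trapezoid, 2 panels, h=0.5500): 0.175665
I_{2,0} (trapezoid, 4 panels, h=0.2750): 0.174600
I_{1,1} = 0.175665 + (0.175665 − 0.180056)/3 = 0.174201
I_{2,1} = 0.174600 + (0.174600 − 0.175665)/3 = 0.174245
I_{2,2} = 0.174245 + (0.174245 − 0.174201)/15 = 0.174248

0.1742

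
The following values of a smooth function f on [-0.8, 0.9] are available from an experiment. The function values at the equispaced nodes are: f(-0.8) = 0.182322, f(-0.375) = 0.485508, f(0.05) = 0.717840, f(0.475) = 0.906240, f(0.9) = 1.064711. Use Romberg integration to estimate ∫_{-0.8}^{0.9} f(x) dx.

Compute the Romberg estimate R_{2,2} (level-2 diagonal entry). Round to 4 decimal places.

1.1688

R_{0,0} (trapezoid, 1 panel, h=1.7000): 1.059978
R_{1,0} (trapezoid, 2 panels, h=0.8500): 1.140153
R_{2,0} (trapezoid, 4 panels, h=0.4250): 1.161569
R_{1,1} = 1.140153 + (1.140153 − 1.059978)/3 = 1.166878
R_{2,1} = 1.161569 + (1.161569 − 1.140153)/3 = 1.168708
R_{2,2} = 1.168708 + (1.168708 − 1.166878)/15 = 1.168830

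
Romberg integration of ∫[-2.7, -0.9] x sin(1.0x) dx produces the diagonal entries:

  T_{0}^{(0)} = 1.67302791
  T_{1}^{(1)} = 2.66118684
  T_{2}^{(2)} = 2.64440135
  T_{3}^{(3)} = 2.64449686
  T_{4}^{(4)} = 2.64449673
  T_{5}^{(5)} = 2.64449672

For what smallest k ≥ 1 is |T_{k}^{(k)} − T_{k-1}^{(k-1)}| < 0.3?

k = 2

|T_{1}^{(1)} − T_{0}^{(0)}| = 0.98815893 ≥ 0.3
|T_{2}^{(2)} − T_{1}^{(1)}| = 0.01678549 < 0.3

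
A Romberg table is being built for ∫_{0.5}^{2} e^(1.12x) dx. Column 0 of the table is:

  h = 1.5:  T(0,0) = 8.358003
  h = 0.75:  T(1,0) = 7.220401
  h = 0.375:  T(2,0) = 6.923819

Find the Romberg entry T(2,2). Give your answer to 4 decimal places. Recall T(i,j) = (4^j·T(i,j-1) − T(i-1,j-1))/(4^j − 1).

6.8239

Richardson extrapolation on the trapezoidal column (denominator 4−1=3):
T(1,1) = 7.220401 + (7.220401 − 8.358003)/3 = 6.841200
T(2,1) = (4·6.923819 − 7.220401) / 3 = 6.824958
T(2,2) = 6.824958 + (6.824958 − 6.841200)/15 = 6.823875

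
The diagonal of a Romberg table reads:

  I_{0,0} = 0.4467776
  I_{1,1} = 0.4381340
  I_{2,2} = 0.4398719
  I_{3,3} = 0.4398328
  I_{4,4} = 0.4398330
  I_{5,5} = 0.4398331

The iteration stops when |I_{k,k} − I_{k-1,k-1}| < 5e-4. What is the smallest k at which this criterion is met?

|I_{1,1} − I_{0,0}| = 0.0086436 ≥ 5e-4
|I_{2,2} − I_{1,1}| = 0.0017379 ≥ 5e-4
|I_{3,3} − I_{2,2}| = 0.0000391 < 5e-4

k = 3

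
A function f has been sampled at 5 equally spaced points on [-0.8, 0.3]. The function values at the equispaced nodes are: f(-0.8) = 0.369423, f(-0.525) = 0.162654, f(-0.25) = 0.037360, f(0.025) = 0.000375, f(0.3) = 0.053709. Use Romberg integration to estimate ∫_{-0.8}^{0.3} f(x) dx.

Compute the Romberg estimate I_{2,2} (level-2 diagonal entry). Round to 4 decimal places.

I_{0,0} (trapezoid, 1 panel, h=1.1000): 0.232723
I_{1,0} (trapezoid, 2 panels, h=0.5500): 0.136909
I_{2,0} (trapezoid, 4 panels, h=0.2750): 0.113288
I_{1,1} = 0.136909 + (0.136909 − 0.232723)/3 = 0.104971
I_{2,1} = 0.113288 + (0.113288 − 0.136909)/3 = 0.105414
I_{2,2} = 0.105414 + (0.105414 − 0.104971)/15 = 0.105444

0.1054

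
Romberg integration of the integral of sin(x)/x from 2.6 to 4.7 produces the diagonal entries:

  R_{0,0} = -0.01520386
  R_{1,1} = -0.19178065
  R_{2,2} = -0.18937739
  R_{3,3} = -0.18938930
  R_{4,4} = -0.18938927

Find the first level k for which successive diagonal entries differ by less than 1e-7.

|R_{1,1} − R_{0,0}| = 0.17657679 ≥ 1e-7
|R_{2,2} − R_{1,1}| = 0.00240326 ≥ 1e-7
|R_{3,3} − R_{2,2}| = 0.00001191 ≥ 1e-7
|R_{4,4} − R_{3,3}| = 0.00000003 < 1e-7

k = 4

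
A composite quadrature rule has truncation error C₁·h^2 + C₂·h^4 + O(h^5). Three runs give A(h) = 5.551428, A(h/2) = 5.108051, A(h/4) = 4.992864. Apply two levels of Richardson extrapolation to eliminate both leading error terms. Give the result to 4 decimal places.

4.9541

First eliminate the h^2 term (factor 2^2 = 4):
  B₁ = (4·5.108051 − 5.551428)/3 = 4.960259
  B₂ = (4·4.992864 − 5.108051)/3 = 4.954468
Then eliminate the h^4 term (factor 2^4 = 16):
  (16·4.954468 − 4.960259)/15 = 4.954082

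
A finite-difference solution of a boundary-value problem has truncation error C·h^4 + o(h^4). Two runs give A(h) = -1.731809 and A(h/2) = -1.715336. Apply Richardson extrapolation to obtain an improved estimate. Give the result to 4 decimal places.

-1.7142

The leading error scales as h^4; refining by a factor of 2 reduces it by 2^4 = 16.
Extrapolated value = (16·A(h/2) − A(h)) / (16 − 1)
= (16·(-1.715336) − (-1.731809)) / 15
= -25.713567 / 15 = -1.714238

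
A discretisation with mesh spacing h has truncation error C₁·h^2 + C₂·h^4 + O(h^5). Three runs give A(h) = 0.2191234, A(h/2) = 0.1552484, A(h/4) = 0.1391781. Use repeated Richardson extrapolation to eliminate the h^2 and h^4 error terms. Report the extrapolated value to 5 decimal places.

First eliminate the h^2 term (factor 2^2 = 4):
  B₁ = (4·0.1552484 − 0.2191234)/3 = 0.1339567
  B₂ = (4·0.1391781 − 0.1552484)/3 = 0.1338213
Then eliminate the h^4 term (factor 2^4 = 16):
  (16·0.1338213 − 0.1339567)/15 = 0.1338123

0.13381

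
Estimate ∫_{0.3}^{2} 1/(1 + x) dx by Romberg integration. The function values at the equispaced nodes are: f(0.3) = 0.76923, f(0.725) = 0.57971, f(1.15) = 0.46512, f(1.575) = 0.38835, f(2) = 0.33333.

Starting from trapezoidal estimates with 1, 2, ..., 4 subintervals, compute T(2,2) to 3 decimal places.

0.836

T(0,0) (trapezoid, 1 panel, h=1.7000): 0.93718
T(1,0) (trapezoid, 2 panels, h=0.8500): 0.86394
T(2,0) (trapezoid, 4 panels, h=0.4250): 0.84340
T(1,1) = 0.86394 + (0.86394 − 0.93718)/3 = 0.83953
T(2,1) = 0.84340 + (0.84340 − 0.86394)/3 = 0.83655
T(2,2) = 0.83655 + (0.83655 − 0.83953)/15 = 0.83635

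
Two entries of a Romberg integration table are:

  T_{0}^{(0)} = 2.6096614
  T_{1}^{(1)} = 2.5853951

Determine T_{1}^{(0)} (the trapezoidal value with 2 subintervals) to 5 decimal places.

From T_{1}^{(1)} = (4·T_{1}^{(0)} − T_{0}^{(0)})/3, solve for T_{1}^{(0)}:
4·T_{1}^{(0)} = 3·2.5853951 + 2.6096614 = 10.3658467
T_{1}^{(0)} = 2.5914617

2.59146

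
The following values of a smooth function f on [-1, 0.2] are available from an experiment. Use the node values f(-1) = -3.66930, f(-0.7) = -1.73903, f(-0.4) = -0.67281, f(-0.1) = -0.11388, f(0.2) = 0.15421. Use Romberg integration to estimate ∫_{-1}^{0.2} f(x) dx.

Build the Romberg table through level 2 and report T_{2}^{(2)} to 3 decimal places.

-1.226

T_{0}^{(0)} (trapezoid, 1 panel, h=1.2000): -2.10905
T_{1}^{(0)} (trapezoid, 2 panels, h=0.6000): -1.45821
T_{2}^{(0)} (trapezoid, 4 panels, h=0.3000): -1.28498
T_{1}^{(1)} = -1.45821 + (-1.45821 − (-2.10905))/3 = -1.24126
T_{2}^{(1)} = -1.28498 + (-1.28498 − (-1.45821))/3 = -1.22724
T_{2}^{(2)} = -1.22724 + (-1.22724 − (-1.24126))/15 = -1.22631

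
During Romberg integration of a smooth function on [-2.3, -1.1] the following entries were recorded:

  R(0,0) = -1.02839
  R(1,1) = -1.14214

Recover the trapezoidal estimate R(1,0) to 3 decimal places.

From R(1,1) = (4·R(1,0) − R(0,0))/3, solve for R(1,0):
4·R(1,0) = 3·(-1.14214) + (-1.02839) = -4.45481
R(1,0) = -1.11370

-1.114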